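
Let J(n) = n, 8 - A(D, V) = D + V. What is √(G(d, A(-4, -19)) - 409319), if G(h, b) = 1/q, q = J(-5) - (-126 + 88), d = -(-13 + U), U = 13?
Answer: I*√445748358/33 ≈ 639.78*I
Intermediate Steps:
A(D, V) = 8 - D - V (A(D, V) = 8 - (D + V) = 8 + (-D - V) = 8 - D - V)
d = 0 (d = -(-13 + 13) = -1*0 = 0)
q = 33 (q = -5 - (-126 + 88) = -5 - 1*(-38) = -5 + 38 = 33)
G(h, b) = 1/33
√(G(d, A(-4, -19)) - 409319) = √(1/33 - 409319) = √(-13507526/33) = I*√445748358/33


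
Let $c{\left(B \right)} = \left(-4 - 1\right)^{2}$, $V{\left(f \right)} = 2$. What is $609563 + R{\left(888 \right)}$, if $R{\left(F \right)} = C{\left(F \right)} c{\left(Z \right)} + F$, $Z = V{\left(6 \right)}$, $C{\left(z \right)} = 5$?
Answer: $610576$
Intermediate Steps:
$Z = 2$
$c{\left(B \right)} = 25$ ($c{\left(B \right)} = \left(-5\right)^{2} = 25$)
$R{\left(F \right)} = 125 + F$ ($R{\left(F \right)} = 5 \cdot 25 + F = 125 + F$)
$609563 + R{\left(888 \right)} = 609563 + \left(125 + 888\right) = 609563 + 1013 = 610576$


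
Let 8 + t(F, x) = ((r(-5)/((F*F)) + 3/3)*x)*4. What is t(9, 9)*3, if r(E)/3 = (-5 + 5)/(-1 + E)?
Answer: 84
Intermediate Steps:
r(E) = 0 (r(E) = 3*((-5 + 5)/(-1 + E)) = 3*(0/(-1 + E)) = 3*0 = 0)
t(F, x) = -8 + 4*x (t(F, x) = -8 + ((0/((F*F)) + 3/3)*x)*4 = -8 + ((0/(F²) + 3*(⅓))*x)*4 = -8 + ((0/F² + 1)*x)*4 = -8 + ((0 + 1)*x)*4 = -8 + (1*x)*4 = -8 + x*4 = -8 + 4*x)
t(9, 9)*3 = (-8 + 4*9)*3 = (-8 + 36)*3 = 28*3 = 84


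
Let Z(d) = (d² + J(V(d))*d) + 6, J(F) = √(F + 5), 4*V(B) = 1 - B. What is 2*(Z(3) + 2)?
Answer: 34 + 9*√2 ≈ 46.728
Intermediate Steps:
V(B) = ¼ - B/4 (V(B) = (1 - B)/4 = ¼ - B/4)
J(F) = √(5 + F)
Z(d) = 6 + d² + d*√(21/4 - d/4) (Z(d) = (d² + √(5 + (¼ - d/4))*d) + 6 = (d² + √(21/4 - d/4)*d) + 6 = (d² + d*√(21/4 - d/4)) + 6 = 6 + d² + d*√(21/4 - d/4))
2*(Z(3) + 2) = 2*((6 + 3² + (½)*3*√(21 - 1*3)) + 2) = 2*((6 + 9 + (½)*3*√(21 - 3)) + 2) = 2*((6 + 9 + (½)*3*√18) + 2) = 2*((6 + 9 + (½)*3*(3*√2)) + 2) = 2*((6 + 9 + 9*√2/2) + 2) = 2*((15 + 9*√2/2) + 2) = 2*(17 + 9*√2/2) = 34 + 9*√2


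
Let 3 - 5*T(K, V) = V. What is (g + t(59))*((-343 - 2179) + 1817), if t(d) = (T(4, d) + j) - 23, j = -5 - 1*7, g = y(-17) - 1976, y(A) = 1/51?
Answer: 24235832/17 ≈ 1.4256e+6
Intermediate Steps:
T(K, V) = ⅗ - V/5
y(A) = 1/51
g = -100775/51 (g = 1/51 - 1976 = -100775/51 ≈ -1976.0)
j = -12 (j = -5 - 7 = -12)
t(d) = -172/5 - d/5 (t(d) = ((⅗ - d/5) - 12) - 23 = (-57/5 - d/5) - 23 = -172/5 - d/5)
(g + t(59))*((-343 - 2179) + 1817) = (-100775/51 + (-172/5 - ⅕*59))*((-343 - 2179) + 1817) = (-100775/51 + (-172/5 - 59/5))*(-2522 + 1817) = (-100775/51 - 231/5)*(-705) = -515656/255*(-705) = 24235832/17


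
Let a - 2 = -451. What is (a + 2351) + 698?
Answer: 2600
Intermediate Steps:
a = -449 (a = 2 - 451 = -449)
(a + 2351) + 698 = (-449 + 2351) + 698 = 1902 + 698 = 2600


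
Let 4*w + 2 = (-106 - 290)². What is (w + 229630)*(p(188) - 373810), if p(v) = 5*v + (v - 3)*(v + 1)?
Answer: -181680367635/2 ≈ -9.0840e+10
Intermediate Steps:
w = 78407/2 (w = -½ + (-106 - 290)²/4 = -½ + (¼)*(-396)² = -½ + (¼)*156816 = -½ + 39204 = 78407/2 ≈ 39204.)
p(v) = 5*v + (1 + v)*(-3 + v) (p(v) = 5*v + (-3 + v)*(1 + v) = 5*v + (1 + v)*(-3 + v))
(w + 229630)*(p(188) - 373810) = (78407/2 + 229630)*((-3 + 188² + 3*188) - 373810) = 537667*((-3 + 35344 + 564) - 373810)/2 = 537667*(35905 - 373810)/2 = (537667/2)*(-337905) = -181680367635/2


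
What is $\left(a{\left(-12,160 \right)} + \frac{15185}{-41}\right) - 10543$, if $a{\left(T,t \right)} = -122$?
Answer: $- \frac{452450}{41} \approx -11035.0$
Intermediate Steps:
$\left(a{\left(-12,160 \right)} + \frac{15185}{-41}\right) - 10543 = \left(-122 + \frac{15185}{-41}\right) - 10543 = \left(-122 + 15185 \left(- \frac{1}{41}\right)\right) - 10543 = \left(-122 - \frac{15185}{41}\right) - 10543 = - \frac{20187}{41} - 10543 = - \frac{452450}{41}$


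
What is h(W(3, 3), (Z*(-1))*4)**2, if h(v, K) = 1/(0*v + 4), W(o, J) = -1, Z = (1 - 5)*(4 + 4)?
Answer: 1/16 ≈ 0.062500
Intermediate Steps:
Z = -32 (Z = -4*8 = -32)
h(v, K) = 1/4 (h(v, K) = 1/(0 + 4) = 1/4)
h(W(3, 3), (Z*(-1))*4)**2 = (1/4)**2 = 1/16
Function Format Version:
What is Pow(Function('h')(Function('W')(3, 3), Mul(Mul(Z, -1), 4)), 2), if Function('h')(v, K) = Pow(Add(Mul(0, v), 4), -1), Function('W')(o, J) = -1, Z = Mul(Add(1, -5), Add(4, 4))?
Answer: Rational(1, 16) ≈ 0.062500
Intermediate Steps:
Z = -32 (Z = Mul(-4, 8) = -32)
Function('h')(v, K) = Rational(1, 4) (Function('h')(v, K) = Pow(Add(0, 4), -1) = Pow(4, -1) = Rational(1, 4))
Pow(Function('h')(Function('W')(3, 3), Mul(Mul(Z, -1), 4)), 2) = Pow(Rational(1, 4), 2) = Rational(1, 16)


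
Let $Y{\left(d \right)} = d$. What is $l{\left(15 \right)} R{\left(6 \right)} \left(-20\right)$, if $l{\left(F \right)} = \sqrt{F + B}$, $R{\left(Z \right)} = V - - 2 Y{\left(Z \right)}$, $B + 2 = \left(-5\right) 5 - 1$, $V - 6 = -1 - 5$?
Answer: $- 240 i \sqrt{13} \approx - 865.33 i$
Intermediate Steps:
$V = 0$ ($V = 6 - 6 = 0$)
$B = -28$ ($B = -2 - 26 = -28$)
$R{\left(Z \right)} = 2 Z$ ($R{\left(Z \right)} = 0 - - 2 Z = 0 + 2 Z = 2 Z$)
$l{\left(F \right)} = \sqrt{-28 + F}$ ($l{\left(F \right)} = \sqrt{F - 28} = \sqrt{-28 + F}$)
$l{\left(15 \right)} R{\left(6 \right)} \left(-20\right) = \sqrt{-28 + 15} \cdot 2 \cdot 6 \left(-20\right) = \sqrt{-13} \cdot 12 \left(-20\right) = i \sqrt{13} \cdot 12 \left(-20\right) = 12 i \sqrt{13} \left(-20\right) = - 240 i \sqrt{13}$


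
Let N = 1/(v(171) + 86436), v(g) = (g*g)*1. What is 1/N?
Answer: 115677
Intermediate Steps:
v(g) = g² (v(g) = g²*1 = g²)
N = 1/115677 (N = 1/(171² + 86436) = 1/(29241 + 86436) = 1/115677 ≈ 8.6448e-6)
1/N = 1/(1/115677) = 115677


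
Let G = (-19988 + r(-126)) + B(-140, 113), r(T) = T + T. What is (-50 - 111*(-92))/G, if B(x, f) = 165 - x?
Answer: -10162/19935 ≈ -0.50976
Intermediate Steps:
r(T) = 2*T
G = -19935 (G = (-19988 + 2*(-126)) + (165 - 1*(-140)) = (-19988 - 252) + (165 + 140) = -20240 + 305 = -19935)
(-50 - 111*(-92))/G = (-50 - 111*(-92))/(-19935) = (-50 + 10212)*(-1/19935) = 10162*(-1/19935) = -10162/19935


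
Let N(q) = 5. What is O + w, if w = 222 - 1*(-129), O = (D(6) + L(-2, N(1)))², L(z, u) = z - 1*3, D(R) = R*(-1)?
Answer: 472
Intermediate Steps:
D(R) = -R
L(z, u) = -3 + z (L(z, u) = z - 3 = -3 + z)
O = 121 (O = (-1*6 + (-3 - 2))² = (-6 - 5)² = (-11)² = 121)
w = 351 (w = 222 + 129 = 351)
O + w = 121 + 351 = 472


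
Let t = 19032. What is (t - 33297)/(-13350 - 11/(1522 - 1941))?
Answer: 5977035/5593639 ≈ 1.0685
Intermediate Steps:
(t - 33297)/(-13350 - 11/(1522 - 1941)) = (19032 - 33297)/(-13350 - 11/(1522 - 1941)) = -14265/(-13350 - 11/(-419)) = -14265/(-13350 - 11*(-1/419)) = -14265/(-13350 + 11/419) = -14265/(-5593639/419) = -14265*(-419/5593639) = 5977035/5593639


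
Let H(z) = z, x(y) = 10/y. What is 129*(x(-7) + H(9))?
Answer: 6837/7 ≈ 976.71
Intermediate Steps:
129*(x(-7) + H(9)) = 129*(10/(-7) + 9) = 129*(10*(-⅐) + 9) = 129*(-10/7 + 9) = 129*(53/7) = 6837/7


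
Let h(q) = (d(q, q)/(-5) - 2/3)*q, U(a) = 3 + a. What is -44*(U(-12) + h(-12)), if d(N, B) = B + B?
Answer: 12892/5 ≈ 2578.4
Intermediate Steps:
d(N, B) = 2*B
h(q) = q*(-2/3 - 2*q/5) (h(q) = ((2*q)/(-5) - 2/3)*q = ((2*q)*(-1/5) - 2*1/3)*q = (-2*q/5 - 2/3)*q = (-2/3 - 2*q/5)*q = q*(-2/3 - 2*q/5))
-44*(U(-12) + h(-12)) = -44*((3 - 12) - 2/15*(-12)*(5 + 3*(-12))) = -44*(-9 - 2/15*(-12)*(5 - 36)) = -44*(-9 - 2/15*(-12)*(-31)) = -44*(-9 - 248/5) = -44*(-293/5) = 12892/5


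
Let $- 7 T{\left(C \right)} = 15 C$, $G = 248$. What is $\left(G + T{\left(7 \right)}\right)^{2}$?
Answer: $54289$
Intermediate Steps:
$T{\left(C \right)} = - \frac{15 C}{7}$
$\left(G + T{\left(7 \right)}\right)^{2} = \left(248 - 15\right)^{2} = 233^{2} = 54289$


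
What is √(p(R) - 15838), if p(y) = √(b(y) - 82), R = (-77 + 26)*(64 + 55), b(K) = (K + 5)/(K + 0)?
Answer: √(-2018537262 + 357*I*√10323474)/357 ≈ 0.035757 + 125.85*I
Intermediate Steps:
b(K) = (5 + K)/K
R = -6069 (R = -51*119 = -6069)
p(y) = √(-82 + (5 + y)/y) (p(y) = √((5 + y)/y - 82) = √(-82 + (5 + y)/y))
√(p(R) - 15838) = √(√(-81 + 5/(-6069)) - 15838) = √(√(-81 + 5*(-1/6069)) - 15838) = √(√(-81 - 5/6069) - 15838) = √(√(-491594/6069) - 15838) = √(I*√10323474/357 - 15838) = √(-15838 + I*√10323474/357)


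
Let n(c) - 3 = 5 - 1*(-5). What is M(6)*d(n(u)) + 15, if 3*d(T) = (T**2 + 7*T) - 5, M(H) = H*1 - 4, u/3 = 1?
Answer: 185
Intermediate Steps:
u = 3 (u = 3*1 = 3)
M(H) = -4 + H (M(H) = H - 4 = -4 + H)
n(c) = 13 (n(c) = 3 + (5 - 1*(-5)) = 3 + (5 + 5) = 3 + 10 = 13)
d(T) = -5/3 + T**2/3 + 7*T/3 (d(T) = ((T**2 + 7*T) - 5)/3 = (-5 + T**2 + 7*T)/3 = -5/3 + T**2/3 + 7*T/3)
M(6)*d(n(u)) + 15 = (-4 + 6)*(-5/3 + (1/3)*13**2 + (7/3)*13) + 15 = 2*(-5/3 + (1/3)*169 + 91/3) + 15 = 2*(-5/3 + 169/3 + 91/3) + 15 = 2*85 + 15 = 170 + 15 = 185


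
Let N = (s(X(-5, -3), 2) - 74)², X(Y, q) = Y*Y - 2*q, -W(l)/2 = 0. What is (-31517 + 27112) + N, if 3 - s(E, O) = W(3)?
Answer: 636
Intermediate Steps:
W(l) = 0 (W(l) = -2*0 = 0)
X(Y, q) = Y² - 2*q
s(E, O) = 3 (s(E, O) = 3 - 1*0 = 3 + 0 = 3)
N = 5041 (N = (3 - 74)² = (-71)² = 5041)
(-31517 + 27112) + N = (-31517 + 27112) + 5041 = -4405 + 5041 = 636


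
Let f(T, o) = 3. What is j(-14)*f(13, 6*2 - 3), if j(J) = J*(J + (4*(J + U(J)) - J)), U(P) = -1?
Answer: 2520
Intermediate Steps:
j(J) = J*(-4 + 4*J) (j(J) = J*(J + (4*(J - 1) - J)) = J*(J + (4*(-1 + J) - J)) = J*(J + ((-4 + 4*J) - J)) = J*(J + (-4 + 3*J)) = J*(-4 + 4*J))
j(-14)*f(13, 6*2 - 3) = (4*(-14)*(-1 - 14))*3 = (4*(-14)*(-15))*3 = 840*3 = 2520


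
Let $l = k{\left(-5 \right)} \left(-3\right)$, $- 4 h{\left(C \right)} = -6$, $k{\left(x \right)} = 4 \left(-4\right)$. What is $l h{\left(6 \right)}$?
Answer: $72$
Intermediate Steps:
$k{\left(x \right)} = -16$
$h{\left(C \right)} = \frac{3}{2}$ ($h{\left(C \right)} = \left(- \frac{1}{4}\right) \left(-6\right) = \frac{3}{2}$)
$l = 48$ ($l = \left(-16\right) \left(-3\right) = 48$)
$l h{\left(6 \right)} = 48 \cdot \frac{3}{2} = 72$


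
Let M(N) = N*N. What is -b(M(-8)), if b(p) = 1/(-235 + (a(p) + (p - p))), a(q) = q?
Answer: 1/171 ≈ 0.0058480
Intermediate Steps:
M(N) = N**2
b(p) = 1/(-235 + p) (b(p) = 1/(-235 + (p + (p - p))) = 1/(-235 + (p + 0)) = 1/(-235 + p))
-b(M(-8)) = -1/(-235 + (-8)**2) = -1/(-235 + 64) = -1/(-171) = -1*(-1/171) = 1/171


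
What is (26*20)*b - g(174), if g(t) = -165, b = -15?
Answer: -7635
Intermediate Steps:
(26*20)*b - g(174) = (26*20)*(-15) - 1*(-165) = 520*(-15) + 165 = -7800 + 165 = -7635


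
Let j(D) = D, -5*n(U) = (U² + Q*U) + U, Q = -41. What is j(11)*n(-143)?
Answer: -287859/5 ≈ -57572.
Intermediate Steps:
n(U) = 8*U - U²/5 (n(U) = -((U² - 41*U) + U)/5 = -(U² - 40*U)/5 = 8*U - U²/5)
j(11)*n(-143) = 11*((⅕)*(-143)*(40 - 1*(-143))) = 11*((⅕)*(-143)*(40 + 143)) = 11*((⅕)*(-143)*183) = 11*(-26169/5) = -287859/5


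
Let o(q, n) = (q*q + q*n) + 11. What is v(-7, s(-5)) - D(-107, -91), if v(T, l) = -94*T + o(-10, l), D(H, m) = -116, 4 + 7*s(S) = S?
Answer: 6285/7 ≈ 897.86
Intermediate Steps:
s(S) = -4/7 + S/7
o(q, n) = 11 + q**2 + n*q (o(q, n) = (q**2 + n*q) + 11 = 11 + q**2 + n*q)
v(T, l) = 111 - 94*T - 10*l (v(T, l) = -94*T + (11 + (-10)**2 + l*(-10)) = -94*T + (11 + 100 - 10*l) = -94*T + (111 - 10*l) = 111 - 94*T - 10*l)
v(-7, s(-5)) - D(-107, -91) = (111 - 94*(-7) - 10*(-4/7 + (1/7)*(-5))) - 1*(-116) = (111 + 658 - 10*(-4/7 - 5/7)) + 116 = (111 + 658 - 10*(-9/7)) + 116 = (111 + 658 + 90/7) + 116 = 5473/7 + 116 = 6285/7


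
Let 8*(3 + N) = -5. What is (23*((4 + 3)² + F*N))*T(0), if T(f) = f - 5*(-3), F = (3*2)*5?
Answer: -82455/4 ≈ -20614.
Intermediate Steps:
N = -29/8 (N = -3 + (⅛)*(-5) = -3 - 5/8 = -29/8 ≈ -3.6250)
F = 30 (F = 6*5 = 30)
T(f) = 15 + f (T(f) = f + 15 = 15 + f)
(23*((4 + 3)² + F*N))*T(0) = (23*((4 + 3)² + 30*(-29/8)))*(15 + 0) = (23*(7² - 435/4))*15 = (23*(49 - 435/4))*15 = (23*(-239/4))*15 = -5497/4*15 = -82455/4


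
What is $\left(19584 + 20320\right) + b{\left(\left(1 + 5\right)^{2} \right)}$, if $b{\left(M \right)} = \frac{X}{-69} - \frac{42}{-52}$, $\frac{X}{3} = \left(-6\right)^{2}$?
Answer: $\frac{23862139}{598} \approx 39903.0$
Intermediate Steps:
$X = 108$ ($X = 3 \left(-6\right)^{2} = 3 \cdot 36 = 108$)
$b{\left(M \right)} = - \frac{453}{598}$ ($b{\left(M \right)} = \frac{108}{-69} - \frac{42}{-52} = 108 \left(- \frac{1}{69}\right) - - \frac{21}{26} = - \frac{36}{23} + \frac{21}{26} = - \frac{453}{598}$)
$\left(19584 + 20320\right) + b{\left(\left(1 + 5\right)^{2} \right)} = \left(19584 + 20320\right) - \frac{453}{598} = 39904 - \frac{453}{598} = \frac{23862139}{598}$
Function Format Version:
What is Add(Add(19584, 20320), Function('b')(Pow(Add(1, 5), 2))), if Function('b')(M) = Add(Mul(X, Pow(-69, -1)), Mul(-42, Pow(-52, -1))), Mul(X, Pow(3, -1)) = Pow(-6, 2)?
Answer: Rational(23862139, 598) ≈ 39903.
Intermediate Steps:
X = 108 (X = Mul(3, Pow(-6, 2)) = Mul(3, 36) = 108)
Function('b')(M) = Rational(-453, 598) (Function('b')(M) = Add(Mul(108, Pow(-69, -1)), Mul(-42, Pow(-52, -1))) = Add(Mul(108, Rational(-1, 69)), Mul(-42, Rational(-1, 52))) = Add(Rational(-36, 23), Rational(21, 26)) = Rational(-453, 598))
Add(Add(19584, 20320), Function('b')(Pow(Add(1, 5), 2))) = Add(Add(19584, 20320), Rational(-453, 598)) = Add(39904, Rational(-453, 598)) = Rational(23862139, 598)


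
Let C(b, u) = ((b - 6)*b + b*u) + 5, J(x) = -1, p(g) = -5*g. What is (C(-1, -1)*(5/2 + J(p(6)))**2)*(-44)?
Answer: -1287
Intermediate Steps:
C(b, u) = 5 + b*u + b*(-6 + b) (C(b, u) = ((-6 + b)*b + b*u) + 5 = (b*(-6 + b) + b*u) + 5 = (b*u + b*(-6 + b)) + 5 = 5 + b*u + b*(-6 + b))
(C(-1, -1)*(5/2 + J(p(6)))**2)*(-44) = ((5 + (-1)**2 - 6*(-1) - 1*(-1))*(5/2 - 1)**2)*(-44) = ((5 + 1 + 6 + 1)*(5*(1/2) - 1)**2)*(-44) = (13*(5/2 - 1)**2)*(-44) = (13*(3/2)**2)*(-44) = (13*(9/4))*(-44) = (117/4)*(-44) = -1287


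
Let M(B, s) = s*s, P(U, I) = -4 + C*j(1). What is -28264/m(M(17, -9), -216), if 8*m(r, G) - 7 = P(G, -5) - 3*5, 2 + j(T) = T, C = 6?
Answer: 113056/9 ≈ 12562.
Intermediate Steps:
j(T) = -2 + T
P(U, I) = -10 (P(U, I) = -4 + 6*(-2 + 1) = -4 + 6*(-1) = -4 - 6 = -10)
M(B, s) = s²
m(r, G) = -9/4 (m(r, G) = 7/8 + (-10 - 3*5)/8 = 7/8 + (-10 - 15)/8 = 7/8 + (⅛)*(-25) = 7/8 - 25/8 = -9/4)
-28264/m(M(17, -9), -216) = -28264/(-9/4) = -28264*(-4/9) = 113056/9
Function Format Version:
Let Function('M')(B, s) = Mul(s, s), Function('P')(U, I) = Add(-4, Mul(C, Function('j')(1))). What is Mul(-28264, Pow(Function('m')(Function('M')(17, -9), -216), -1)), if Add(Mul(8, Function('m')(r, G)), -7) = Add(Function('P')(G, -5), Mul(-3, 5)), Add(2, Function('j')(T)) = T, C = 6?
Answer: Rational(113056, 9) ≈ 12562.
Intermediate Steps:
Function('j')(T) = Add(-2, T)
Function('P')(U, I) = -10 (Function('P')(U, I) = Add(-4, Mul(6, Add(-2, 1))) = Add(-4, Mul(6, -1)) = Add(-4, -6) = -10)
Function('M')(B, s) = Pow(s, 2)
Function('m')(r, G) = Rational(-9, 4) (Function('m')(r, G) = Add(Rational(7, 8), Mul(Rational(1, 8), Add(-10, Mul(-3, 5)))) = Add(Rational(7, 8), Mul(Rational(1, 8), Add(-10, -15))) = Add(Rational(7, 8), Mul(Rational(1, 8), -25)) = Add(Rational(7, 8), Rational(-25, 8)) = Rational(-9, 4))
Mul(-28264, Pow(Function('m')(Function('M')(17, -9), -216), -1)) = Mul(-28264, Pow(Rational(-9, 4), -1)) = Mul(-28264, Rational(-4, 9)) = Rational(113056, 9)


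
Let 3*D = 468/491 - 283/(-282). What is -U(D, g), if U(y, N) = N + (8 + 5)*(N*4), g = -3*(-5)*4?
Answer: -3180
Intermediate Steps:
g = 60 (g = 15*4 = 60)
D = 270929/415386 (D = (468/491 - 283/(-282))/3 = (468*(1/491) - 283*(-1/282))/3 = (468/491 + 283/282)/3 = (1/3)*(270929/138462) = 270929/415386 ≈ 0.65223)
U(y, N) = 53*N (U(y, N) = N + 13*(4*N) = N + 52*N = 53*N)
-U(D, g) = -53*60 = -1*3180 = -3180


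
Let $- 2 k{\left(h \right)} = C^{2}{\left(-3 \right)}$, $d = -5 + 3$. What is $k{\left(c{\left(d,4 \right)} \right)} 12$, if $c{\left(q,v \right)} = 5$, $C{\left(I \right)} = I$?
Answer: $-54$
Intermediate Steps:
$d = -2$
$k{\left(h \right)} = - \frac{9}{2}$ ($k{\left(h \right)} = - \frac{\left(-3\right)^{2}}{2} = \left(- \frac{1}{2}\right) 9 = - \frac{9}{2}$)
$k{\left(c{\left(d,4 \right)} \right)} 12 = \left(- \frac{9}{2}\right) 12 = -54$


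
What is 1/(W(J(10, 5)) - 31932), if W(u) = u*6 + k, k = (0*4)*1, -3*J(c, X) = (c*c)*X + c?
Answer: -1/32952 ≈ -3.0347e-5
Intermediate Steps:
J(c, X) = -c/3 - X*c²/3 (J(c, X) = -((c*c)*X + c)/3 = -(c²*X + c)/3 = -(X*c² + c)/3 = -(c + X*c²)/3 = -c/3 - X*c²/3)
k = 0 (k = 0*1 = 0)
W(u) = 6*u (W(u) = u*6 + 0 = 6*u + 0 = 6*u)
1/(W(J(10, 5)) - 31932) = 1/(6*(-⅓*10*(1 + 5*10)) - 31932) = 1/(6*(-⅓*10*(1 + 50)) - 31932) = 1/(6*(-⅓*10*51) - 31932) = 1/(6*(-170) - 31932) = 1/(-1020 - 31932) = 1/(-32952) = -1/32952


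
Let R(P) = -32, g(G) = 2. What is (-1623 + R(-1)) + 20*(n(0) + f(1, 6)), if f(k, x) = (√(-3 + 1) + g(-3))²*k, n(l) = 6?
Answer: -1495 + 80*I*√2 ≈ -1495.0 + 113.14*I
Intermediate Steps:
f(k, x) = k*(2 + I*√2)² (f(k, x) = (√(-3 + 1) + 2)²*k = (√(-2) + 2)²*k = (I*√2 + 2)²*k = (2 + I*√2)²*k = k*(2 + I*√2)²)
(-1623 + R(-1)) + 20*(n(0) + f(1, 6)) = (-1623 - 32) + 20*(6 + 1*(2 + I*√2)²) = -1655 + 20*(6 + (2 + I*√2)²) = -1655 + (120 + 20*(2 + I*√2)²) = -1535 + 20*(2 + I*√2)²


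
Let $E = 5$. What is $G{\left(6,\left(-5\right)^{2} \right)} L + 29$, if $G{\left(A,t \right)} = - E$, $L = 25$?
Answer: $-96$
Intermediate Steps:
$G{\left(A,t \right)} = -5$ ($G{\left(A,t \right)} = \left(-1\right) 5 = -5$)
$G{\left(6,\left(-5\right)^{2} \right)} L + 29 = \left(-5\right) 25 + 29 = -125 + 29 = -96$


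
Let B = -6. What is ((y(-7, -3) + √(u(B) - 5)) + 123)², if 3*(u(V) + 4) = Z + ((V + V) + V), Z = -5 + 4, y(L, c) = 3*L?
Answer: (306 + I*√138)²/9 ≈ 10389.0 + 798.82*I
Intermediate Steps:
Z = -1
u(V) = -13/3 + V (u(V) = -4 + (-1 + ((V + V) + V))/3 = -4 + (-1 + (2*V + V))/3 = -4 + (-1 + 3*V)/3 = -4 + (-⅓ + V) = -13/3 + V)
((y(-7, -3) + √(u(B) - 5)) + 123)² = ((3*(-7) + √((-13/3 - 6) - 5)) + 123)² = ((-21 + √(-31/3 - 5)) + 123)² = ((-21 + √(-46/3)) + 123)² = ((-21 + I*√138/3) + 123)² = (102 + I*√138/3)²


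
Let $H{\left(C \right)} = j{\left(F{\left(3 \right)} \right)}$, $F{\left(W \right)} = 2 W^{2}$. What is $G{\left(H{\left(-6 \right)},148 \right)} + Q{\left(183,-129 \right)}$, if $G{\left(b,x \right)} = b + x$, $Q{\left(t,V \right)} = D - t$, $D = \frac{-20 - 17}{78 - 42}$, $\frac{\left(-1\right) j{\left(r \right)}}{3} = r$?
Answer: $- \frac{3241}{36} \approx -90.028$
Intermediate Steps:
$j{\left(r \right)} = - 3 r$
$D = - \frac{37}{36} \approx -1.0278$
$H{\left(C \right)} = -54$ ($H{\left(C \right)} = - 3 \cdot 2 \cdot 3^{2} = - 3 \cdot 2 \cdot 9 = \left(-3\right) 18 = -54$)
$Q{\left(t,V \right)} = - \frac{37}{36} - t$
$G{\left(H{\left(-6 \right)},148 \right)} + Q{\left(183,-129 \right)} = \left(-54 + 148\right) - \frac{6625}{36} = 94 - \frac{6625}{36} = - \frac{3241}{36}$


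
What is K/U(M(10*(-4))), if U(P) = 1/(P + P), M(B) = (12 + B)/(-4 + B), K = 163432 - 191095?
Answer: -387282/11 ≈ -35207.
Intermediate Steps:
K = -27663
M(B) = (12 + B)/(-4 + B)
U(P) = 1/(2*P)
K/U(M(10*(-4))) = -27663*2*(12 + 10*(-4))/(-4 + 10*(-4)) = -27663*2*(12 - 40)/(-4 - 40) = -27663/(1/(2*((-28/(-44))))) = -27663/(1/(2*((-1/44*(-28))))) = -27663/(1/(2*(7/11))) = -27663/((1/2)*(11/7)) = -27663/11/14 = -27663*14/11 = -387282/11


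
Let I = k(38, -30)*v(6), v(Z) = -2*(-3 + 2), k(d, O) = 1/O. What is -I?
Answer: 1/15 ≈ 0.066667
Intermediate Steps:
v(Z) = 2 (v(Z) = -2*(-1) = 2)
I = -1/15 (I = 2/(-30) = -1/30*2 = -1/15 ≈ -0.066667)
-I = -1*(-1/15) = 1/15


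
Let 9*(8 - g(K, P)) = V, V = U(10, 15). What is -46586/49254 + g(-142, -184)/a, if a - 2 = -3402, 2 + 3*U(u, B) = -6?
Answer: -89325577/94198275 ≈ -0.94827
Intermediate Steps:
U(u, B) = -8/3 (U(u, B) = -2/3 + (1/3)*(-6) = -2/3 - 2 = -8/3)
V = -8/3 ≈ -2.6667
g(K, P) = 224/27 (g(K, P) = 8 - 1/9*(-8/3) = 8 + 8/27 = 224/27)
a = -3400 (a = 2 - 3402 = -3400)
-46586/49254 + g(-142, -184)/a = -46586/49254 + (224/27)/(-3400) = -46586*1/49254 + (224/27)*(-1/3400) = -23293/24627 - 28/11475 = -89325577/94198275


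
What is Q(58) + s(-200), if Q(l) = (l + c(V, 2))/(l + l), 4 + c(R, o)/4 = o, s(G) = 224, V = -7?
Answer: 13017/58 ≈ 224.43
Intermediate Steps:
c(R, o) = -16 + 4*o
Q(l) = (-8 + l)/(2*l) (Q(l) = (l + (-16 + 4*2))/(l + l) = (l + (-16 + 8))/((2*l)) = (l - 8)*(1/(2*l)) = (-8 + l)*(1/(2*l)) = (-8 + l)/(2*l))
Q(58) + s(-200) = (½)*(-8 + 58)/58 + 224 = (½)*(1/58)*50 + 224 = 25/58 + 224 = 13017/58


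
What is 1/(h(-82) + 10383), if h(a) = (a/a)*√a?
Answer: 10383/107806771 - I*√82/107806771 ≈ 9.6311e-5 - 8.3996e-8*I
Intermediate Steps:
h(a) = √a (h(a) = 1*√a = √a)
1/(h(-82) + 10383) = 1/(√(-82) + 10383) = 1/(I*√82 + 10383) = 1/(10383 + I*√82)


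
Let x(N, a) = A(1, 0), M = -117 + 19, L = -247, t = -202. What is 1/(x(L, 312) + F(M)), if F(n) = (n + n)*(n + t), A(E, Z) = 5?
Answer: 1/58805 ≈ 1.7005e-5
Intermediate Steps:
M = -98
x(N, a) = 5
F(n) = 2*n*(-202 + n) (F(n) = (n + n)*(n - 202) = (2*n)*(-202 + n) = 2*n*(-202 + n))
1/(x(L, 312) + F(M)) = 1/(5 + 2*(-98)*(-202 - 98)) = 1/(5 + 2*(-98)*(-300)) = 1/(5 + 58800) = 1/58805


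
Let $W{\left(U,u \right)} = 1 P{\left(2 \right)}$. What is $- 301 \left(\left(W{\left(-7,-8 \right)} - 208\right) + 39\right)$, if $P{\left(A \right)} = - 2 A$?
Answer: $52073$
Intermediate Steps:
$W{\left(U,u \right)} = -4$ ($W{\left(U,u \right)} = 1 \left(\left(-2\right) 2\right) = 1 \left(-4\right) = -4$)
$- 301 \left(\left(W{\left(-7,-8 \right)} - 208\right) + 39\right) = - 301 \left(\left(-4 - 208\right) + 39\right) = - 301 \left(-212 + 39\right) = \left(-301\right) \left(-173\right) = 52073$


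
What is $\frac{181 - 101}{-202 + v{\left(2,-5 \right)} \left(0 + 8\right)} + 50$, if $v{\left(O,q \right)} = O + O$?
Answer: $\frac{842}{17} \approx 49.529$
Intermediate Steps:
$v{\left(O,q \right)} = 2 O$
$\frac{181 - 101}{-202 + v{\left(2,-5 \right)} \left(0 + 8\right)} + 50 = \frac{181 - 101}{-202 + 2 \cdot 2 \left(0 + 8\right)} + 50 = \frac{80}{-202 + 4 \cdot 8} + 50 = \frac{80}{-202 + 32} + 50 = \frac{80}{-170} + 50 = 80 \left(- \frac{1}{170}\right) + 50 = - \frac{8}{17} + 50 = \frac{842}{17}$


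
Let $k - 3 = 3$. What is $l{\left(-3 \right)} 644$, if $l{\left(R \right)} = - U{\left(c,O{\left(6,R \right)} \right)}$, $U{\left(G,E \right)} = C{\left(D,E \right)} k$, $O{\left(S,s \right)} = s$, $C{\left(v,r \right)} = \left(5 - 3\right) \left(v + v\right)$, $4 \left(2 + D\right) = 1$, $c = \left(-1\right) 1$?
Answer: $27048$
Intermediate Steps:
$k = 6$ ($k = 3 + 3 = 6$)
$c = -1$
$D = - \frac{7}{4}$ ($D = -2 + \frac{1}{4} \cdot 1 = -2 + \frac{1}{4} = - \frac{7}{4} \approx -1.75$)
$C{\left(v,r \right)} = 4 v$ ($C{\left(v,r \right)} = 2 \cdot 2 v = 4 v$)
$U{\left(G,E \right)} = -42$ ($U{\left(G,E \right)} = 4 \left(- \frac{7}{4}\right) 6 = \left(-7\right) 6 = -42$)
$l{\left(R \right)} = 42$ ($l{\left(R \right)} = \left(-1\right) \left(-42\right) = 42$)
$l{\left(-3 \right)} 644 = 42 \cdot 644 = 27048$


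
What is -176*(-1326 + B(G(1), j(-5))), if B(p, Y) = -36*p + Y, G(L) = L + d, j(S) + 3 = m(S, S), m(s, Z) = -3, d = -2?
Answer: 228096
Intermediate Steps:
j(S) = -6 (j(S) = -3 - 3 = -6)
G(L) = -2 + L (G(L) = L - 2 = -2 + L)
B(p, Y) = Y - 36*p
-176*(-1326 + B(G(1), j(-5))) = -176*(-1326 + (-6 - 36*(-2 + 1))) = -176*(-1326 + (-6 - 36*(-1))) = -176*(-1326 + (-6 + 36)) = -176*(-1326 + 30) = -176*(-1296) = 228096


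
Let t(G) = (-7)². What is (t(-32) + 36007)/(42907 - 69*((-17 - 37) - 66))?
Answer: 36056/51187 ≈ 0.70440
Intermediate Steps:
t(G) = 49
(t(-32) + 36007)/(42907 - 69*((-17 - 37) - 66)) = (49 + 36007)/(42907 - 69*((-17 - 37) - 66)) = 36056/(42907 - 69*(-54 - 66)) = 36056/(42907 - 69*(-120)) = 36056/(42907 + 8280) = 36056/51187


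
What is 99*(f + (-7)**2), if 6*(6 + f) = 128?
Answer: 6369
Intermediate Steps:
f = 46/3 (f = -6 + (1/6)*128 = -6 + 64/3 = 46/3 ≈ 15.333)
99*(f + (-7)**2) = 99*(46/3 + (-7)**2) = 99*(46/3 + 49) = 99*(193/3) = 6369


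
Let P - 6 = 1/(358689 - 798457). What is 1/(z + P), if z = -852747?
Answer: -439768/375008204089 ≈ -1.1727e-6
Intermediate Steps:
P = 2638607/439768 (P = 6 + 1/(358689 - 798457) = 6 + 1/(-439768) = 6 - 1/439768 = 2638607/439768 ≈ 6.0000)
1/(z + P) = 1/(-852747 + 2638607/439768) = 1/(-375008204089/439768) = -439768/375008204089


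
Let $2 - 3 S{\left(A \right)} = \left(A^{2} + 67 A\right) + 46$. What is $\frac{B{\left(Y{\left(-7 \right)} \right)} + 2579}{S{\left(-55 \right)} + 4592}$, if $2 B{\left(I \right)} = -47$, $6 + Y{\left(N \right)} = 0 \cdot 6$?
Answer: $\frac{15333}{28784} \approx 0.53269$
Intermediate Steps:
$Y{\left(N \right)} = -6$ ($Y{\left(N \right)} = -6 + 0 \cdot 6 = -6 + 0 = -6$)
$S{\left(A \right)} = - \frac{44}{3} - \frac{67 A}{3} - \frac{A^{2}}{3}$ ($S{\left(A \right)} = \frac{2}{3} - \frac{\left(A^{2} + 67 A\right) + 46}{3} = \frac{2}{3} - \frac{46 + A^{2} + 67 A}{3} = \frac{2}{3} - \left(\frac{46}{3} + \frac{A^{2}}{3} + \frac{67 A}{3}\right) = - \frac{44}{3} - \frac{67 A}{3} - \frac{A^{2}}{3}$)
$B{\left(I \right)} = - \frac{47}{2}$ ($B{\left(I \right)} = \frac{1}{2} \left(-47\right) = - \frac{47}{2}$)
$\frac{B{\left(Y{\left(-7 \right)} \right)} + 2579}{S{\left(-55 \right)} + 4592} = \frac{- \frac{47}{2} + 2579}{\left(- \frac{44}{3} - - \frac{3685}{3} - \frac{\left(-55\right)^{2}}{3}\right) + 4592} = \frac{5111}{2 \left(\left(- \frac{44}{3} + \frac{3685}{3} - \frac{3025}{3}\right) + 4592\right)} = \frac{5111}{2 \left(\frac{616}{3} + 4592\right)} = \frac{5111}{2 \cdot \frac{14392}{3}} = \frac{5111}{2} \cdot \frac{3}{14392} = \frac{15333}{28784}$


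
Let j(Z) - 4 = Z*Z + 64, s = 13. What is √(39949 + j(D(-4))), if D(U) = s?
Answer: √40186 ≈ 200.46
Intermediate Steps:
D(U) = 13
j(Z) = 68 + Z² (j(Z) = 4 + (Z*Z + 64) = 4 + (Z² + 64) = 4 + (64 + Z²) = 68 + Z²)
√(39949 + j(D(-4))) = √(39949 + (68 + 13²)) = √(39949 + (68 + 169)) = √(39949 + 237) = √40186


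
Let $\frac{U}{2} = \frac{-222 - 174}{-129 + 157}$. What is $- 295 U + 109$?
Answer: $\frac{59173}{7} \approx 8453.3$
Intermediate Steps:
$U = - \frac{198}{7}$ ($U = 2 \frac{-222 - 174}{-129 + 157} = 2 \left(- \frac{396}{28}\right) = 2 \left(\left(-396\right) \frac{1}{28}\right) = 2 \left(- \frac{99}{7}\right) = - \frac{198}{7} \approx -28.286$)
$- 295 U + 109 = \left(-295\right) \left(- \frac{198}{7}\right) + 109 = \frac{58410}{7} + 109 = \frac{59173}{7}$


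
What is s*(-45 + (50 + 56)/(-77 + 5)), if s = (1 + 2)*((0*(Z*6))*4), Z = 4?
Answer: 0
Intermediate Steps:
s = 0 (s = (1 + 2)*((0*(4*6))*4) = 3*((0*24)*4) = 3*(0*4) = 3*0 = 0)
s*(-45 + (50 + 56)/(-77 + 5)) = 0*(-45 + (50 + 56)/(-77 + 5)) = 0*(-45 + 106/(-72)) = 0*(-45 + 106*(-1/72)) = 0*(-45 - 53/36) = 0*(-1673/36) = 0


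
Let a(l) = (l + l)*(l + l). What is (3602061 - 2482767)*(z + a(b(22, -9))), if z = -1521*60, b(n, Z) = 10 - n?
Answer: -101502057096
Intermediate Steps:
a(l) = 4*l² (a(l) = (2*l)*(2*l) = 4*l²)
z = -91260
(3602061 - 2482767)*(z + a(b(22, -9))) = (3602061 - 2482767)*(-91260 + 4*(10 - 1*22)²) = 1119294*(-91260 + 4*(10 - 22)²) = 1119294*(-91260 + 4*(-12)²) = 1119294*(-91260 + 4*144) = 1119294*(-91260 + 576) = 1119294*(-90684) = -101502057096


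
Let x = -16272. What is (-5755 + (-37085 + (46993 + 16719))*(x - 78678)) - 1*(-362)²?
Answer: -2528370449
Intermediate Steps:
(-5755 + (-37085 + (46993 + 16719))*(x - 78678)) - 1*(-362)² = (-5755 + (-37085 + (46993 + 16719))*(-16272 - 78678)) - 1*(-362)² = (-5755 + (-37085 + 63712)*(-94950)) - 1*131044 = (-5755 + 26627*(-94950)) - 131044 = (-5755 - 2528233650) - 131044 = -2528239405 - 131044 = -2528370449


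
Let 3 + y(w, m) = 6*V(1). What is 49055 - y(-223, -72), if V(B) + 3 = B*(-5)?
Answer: 49106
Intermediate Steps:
V(B) = -3 - 5*B (V(B) = -3 + B*(-5) = -3 - 5*B)
y(w, m) = -51 (y(w, m) = -3 + 6*(-3 - 5*1) = -3 + 6*(-3 - 5) = -3 + 6*(-8) = -3 - 48 = -51)
49055 - y(-223, -72) = 49055 - 1*(-51) = 49055 + 51 = 49106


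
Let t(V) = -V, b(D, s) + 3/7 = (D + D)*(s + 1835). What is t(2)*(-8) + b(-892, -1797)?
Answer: -474435/7 ≈ -67776.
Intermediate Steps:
b(D, s) = -3/7 + 2*D*(1835 + s) (b(D, s) = -3/7 + (D + D)*(s + 1835) = -3/7 + (2*D)*(1835 + s) = -3/7 + 2*D*(1835 + s))
t(2)*(-8) + b(-892, -1797) = -1*2*(-8) + (-3/7 + 3670*(-892) + 2*(-892)*(-1797)) = -2*(-8) + (-3/7 - 3273640 + 3205848) = 16 - 474547/7 = -474435/7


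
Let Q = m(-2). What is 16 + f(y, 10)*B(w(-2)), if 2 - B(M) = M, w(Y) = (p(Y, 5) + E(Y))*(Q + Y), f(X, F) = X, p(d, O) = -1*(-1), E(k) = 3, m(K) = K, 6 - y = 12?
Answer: -92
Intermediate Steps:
y = -6 (y = 6 - 1*12 = 6 - 12 = -6)
p(d, O) = 1
Q = -2
w(Y) = -8 + 4*Y (w(Y) = (1 + 3)*(-2 + Y) = 4*(-2 + Y) = -8 + 4*Y)
B(M) = 2 - M
16 + f(y, 10)*B(w(-2)) = 16 - 6*(2 - (-8 + 4*(-2))) = 16 - 6*(2 - (-8 - 8)) = 16 - 6*(2 - 1*(-16)) = 16 - 6*(2 + 16) = 16 - 6*18 = 16 - 108 = -92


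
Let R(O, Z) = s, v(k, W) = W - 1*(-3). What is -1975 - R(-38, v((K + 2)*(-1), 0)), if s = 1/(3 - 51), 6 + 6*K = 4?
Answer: -94799/48 ≈ -1975.0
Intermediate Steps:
K = -⅓ (K = -1 + (⅙)*4 = -1 + ⅔ = -⅓ ≈ -0.33333)
s = -1/48 (s = 1/(-48) = -1/48 ≈ -0.020833)
v(k, W) = 3 + W (v(k, W) = W + 3 = 3 + W)
R(O, Z) = -1/48
-1975 - R(-38, v((K + 2)*(-1), 0)) = -1975 - 1*(-1/48) = -1975 + 1/48 = -94799/48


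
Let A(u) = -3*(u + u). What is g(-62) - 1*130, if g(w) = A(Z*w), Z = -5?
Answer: -1990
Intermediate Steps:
A(u) = -6*u
g(w) = 30*w (g(w) = -(-30)*w = 30*w)
g(-62) - 1*130 = 30*(-62) - 1*130 = -1860 - 130 = -1990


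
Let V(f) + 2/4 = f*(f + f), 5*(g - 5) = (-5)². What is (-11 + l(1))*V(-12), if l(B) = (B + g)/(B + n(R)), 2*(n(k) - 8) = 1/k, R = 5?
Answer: -512325/182 ≈ -2815.0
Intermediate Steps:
g = 10 (g = 5 + (⅕)*(-5)² = 5 + (⅕)*25 = 5 + 5 = 10)
V(f) = -½ + 2*f² (V(f) = -½ + f*(f + f) = -½ + f*(2*f) = -½ + 2*f²)
n(k) = 8 + 1/(2*k) (n(k) = 8 + (1/k)/2 = 8 + 1/(2*k))
l(B) = (10 + B)/(81/10 + B) (l(B) = (B + 10)/(B + (8 + (½)/5)) = (10 + B)/(B + (8 + (½)*(⅕))) = (10 + B)/(B + (8 + ⅒)) = (10 + B)/(B + 81/10) = (10 + B)/(81/10 + B))
(-11 + l(1))*V(-12) = (-11 + 10*(10 + 1)/(81 + 10*1))*(-½ + 2*(-12)²) = (-11 + 10*11/(81 + 10))*(-½ + 2*144) = (-11 + 10*11/91)*(-½ + 288) = (-11 + 10*(1/91)*11)*(575/2) = (-11 + 110/91)*(575/2) = -891/91*575/2 = -512325/182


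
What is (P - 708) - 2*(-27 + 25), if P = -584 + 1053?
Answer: -235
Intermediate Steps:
P = 469
(P - 708) - 2*(-27 + 25) = (469 - 708) - 2*(-27 + 25) = -239 - 2*(-2) = -239 + 4 = -235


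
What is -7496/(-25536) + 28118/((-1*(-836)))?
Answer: 1191263/35112 ≈ 33.927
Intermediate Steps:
-7496/(-25536) + 28118/((-1*(-836))) = -7496*(-1/25536) + 28118/836 = 937/3192 + 28118*(1/836) = 937/3192 + 14059/418 = 1191263/35112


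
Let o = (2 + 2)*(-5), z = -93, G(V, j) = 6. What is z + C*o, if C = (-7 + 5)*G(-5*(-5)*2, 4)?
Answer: 147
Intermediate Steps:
o = -20 (o = 4*(-5) = -20)
C = -12 (C = (-7 + 5)*6 = -2*6 = -12)
z + C*o = -93 - 12*(-20) = -93 + 240 = 147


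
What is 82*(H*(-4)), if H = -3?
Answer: 984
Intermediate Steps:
82*(H*(-4)) = 82*(-3*(-4)) = 82*12 = 984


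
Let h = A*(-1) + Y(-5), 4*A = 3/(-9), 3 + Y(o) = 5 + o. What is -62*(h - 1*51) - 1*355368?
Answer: -2112151/6 ≈ -3.5203e+5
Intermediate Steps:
Y(o) = 2 + o (Y(o) = -3 + (5 + o) = 2 + o)
A = -1/12 (A = (3/(-9))/4 = (3*(-⅑))/4 = (¼)*(-⅓) = -1/12 ≈ -0.083333)
h = -35/12 (h = -1/12*(-1) + (2 - 5) = 1/12 - 3 = -35/12 ≈ -2.9167)
-62*(h - 1*51) - 1*355368 = -62*(-35/12 - 1*51) - 1*355368 = -62*(-35/12 - 51) - 355368 = -62*(-647/12) - 355368 = 20057/6 - 355368 = -2112151/6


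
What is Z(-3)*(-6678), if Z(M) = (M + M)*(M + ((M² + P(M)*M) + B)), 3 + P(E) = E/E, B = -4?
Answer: 320544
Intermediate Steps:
P(E) = -2 (P(E) = -3 + E/E = -3 + 1 = -2)
Z(M) = 2*M*(-4 + M² - M) (Z(M) = (M + M)*(M + ((M² - 2*M) - 4)) = (2*M)*(M + (-4 + M² - 2*M)) = (2*M)*(-4 + M² - M) = 2*M*(-4 + M² - M))
Z(-3)*(-6678) = (2*(-3)*(-4 + (-3)² - 1*(-3)))*(-6678) = (2*(-3)*(-4 + 9 + 3))*(-6678) = (2*(-3)*8)*(-6678) = -48*(-6678) = 320544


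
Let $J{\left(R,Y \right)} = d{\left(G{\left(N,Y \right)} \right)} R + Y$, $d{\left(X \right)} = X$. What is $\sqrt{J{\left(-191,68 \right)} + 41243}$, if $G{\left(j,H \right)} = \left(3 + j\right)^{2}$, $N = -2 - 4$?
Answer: $14 \sqrt{202} \approx 198.98$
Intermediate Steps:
$N = -6$
$J{\left(R,Y \right)} = Y + 9 R$ ($J{\left(R,Y \right)} = \left(3 - 6\right)^{2} R + Y = \left(-3\right)^{2} R + Y = 9 R + Y = Y + 9 R$)
$\sqrt{J{\left(-191,68 \right)} + 41243} = \sqrt{\left(68 + 9 \left(-191\right)\right) + 41243} = \sqrt{\left(68 - 1719\right) + 41243} = \sqrt{-1651 + 41243} = \sqrt{39592} = 14 \sqrt{202}$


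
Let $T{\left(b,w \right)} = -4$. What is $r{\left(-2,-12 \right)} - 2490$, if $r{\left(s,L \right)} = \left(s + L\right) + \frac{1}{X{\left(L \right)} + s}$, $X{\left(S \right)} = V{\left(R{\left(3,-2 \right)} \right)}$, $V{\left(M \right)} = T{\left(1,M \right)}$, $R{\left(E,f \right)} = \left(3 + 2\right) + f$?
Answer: $- \frac{15025}{6} \approx -2504.2$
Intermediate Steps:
$R{\left(E,f \right)} = 5 + f$
$V{\left(M \right)} = -4$
$X{\left(S \right)} = -4$
$r{\left(s,L \right)} = L + s + \frac{1}{-4 + s}$ ($r{\left(s,L \right)} = \left(s + L\right) + \frac{1}{-4 + s} = \left(L + s\right) + \frac{1}{-4 + s} = L + s + \frac{1}{-4 + s}$)
$r{\left(-2,-12 \right)} - 2490 = \frac{1 + \left(-2\right)^{2} - -48 - -8 - -24}{-4 - 2} - 2490 = \frac{1 + 4 + 48 + 8 + 24}{-6} - 2490 = \left(- \frac{1}{6}\right) 85 - 2490 = - \frac{85}{6} - 2490 = - \frac{15025}{6}$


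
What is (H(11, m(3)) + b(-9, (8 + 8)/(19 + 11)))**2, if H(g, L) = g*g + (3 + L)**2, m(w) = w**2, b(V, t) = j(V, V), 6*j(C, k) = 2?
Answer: 633616/9 ≈ 70402.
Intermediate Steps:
j(C, k) = 1/3 (j(C, k) = (1/6)*2 = 1/3)
b(V, t) = 1/3
H(g, L) = g**2 + (3 + L)**2
(H(11, m(3)) + b(-9, (8 + 8)/(19 + 11)))**2 = ((11**2 + (3 + 3**2)**2) + 1/3)**2 = ((121 + (3 + 9)**2) + 1/3)**2 = ((121 + 12**2) + 1/3)**2 = ((121 + 144) + 1/3)**2 = (265 + 1/3)**2 = (796/3)**2 = 633616/9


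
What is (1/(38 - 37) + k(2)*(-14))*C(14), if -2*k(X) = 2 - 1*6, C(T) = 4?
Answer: -108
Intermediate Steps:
k(X) = 2 (k(X) = -(2 - 1*6)/2 = -(2 - 6)/2 = -½*(-4) = 2)
(1/(38 - 37) + k(2)*(-14))*C(14) = (1/(38 - 37) + 2*(-14))*4 = (1/1 - 28)*4 = (1 - 28)*4 = -27*4 = -108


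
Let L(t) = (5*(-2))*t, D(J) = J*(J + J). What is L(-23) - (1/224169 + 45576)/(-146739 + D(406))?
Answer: 9421602039365/41007907677 ≈ 229.75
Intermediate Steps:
D(J) = 2*J**2 (D(J) = J*(2*J) = 2*J**2)
L(t) = -10*t
L(-23) - (1/224169 + 45576)/(-146739 + D(406)) = -10*(-23) - (1/224169 + 45576)/(-146739 + 2*406**2) = 230 - (1/224169 + 45576)/(-146739 + 2*164836) = 230 - 10216726345/(224169*(-146739 + 329672)) = 230 - 10216726345/(224169*182933) = 230 - 1*10216726345/41007907677 = 230 - 10216726345/41007907677 = 9421602039365/41007907677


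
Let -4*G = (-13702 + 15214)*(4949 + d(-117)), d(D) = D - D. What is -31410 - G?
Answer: 1839312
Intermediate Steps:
d(D) = 0
G = -1870722 (G = -(-13702 + 15214)*(4949 + 0)/4 = -378*4949 = -¼*7482888 = -1870722)
-31410 - G = -31410 - 1*(-1870722) = -31410 + 1870722 = 1839312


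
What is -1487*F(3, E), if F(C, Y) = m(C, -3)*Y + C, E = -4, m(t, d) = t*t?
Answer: 49071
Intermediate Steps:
m(t, d) = t²
F(C, Y) = C + Y*C² (F(C, Y) = C²*Y + C = Y*C² + C = C + Y*C²)
-1487*F(3, E) = -4461*(1 + 3*(-4)) = -4461*(1 - 12) = -4461*(-11) = -1487*(-33) = 49071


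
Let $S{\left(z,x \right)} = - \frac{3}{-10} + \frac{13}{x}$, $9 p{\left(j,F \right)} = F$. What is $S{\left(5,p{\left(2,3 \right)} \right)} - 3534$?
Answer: $- \frac{34947}{10} \approx -3494.7$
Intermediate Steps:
$p{\left(j,F \right)} = \frac{F}{9}$
$S{\left(z,x \right)} = \frac{3}{10} + \frac{13}{x}$ ($S{\left(z,x \right)} = \left(-3\right) \left(- \frac{1}{10}\right) + \frac{13}{x} = \frac{3}{10} + \frac{13}{x}$)
$S{\left(5,p{\left(2,3 \right)} \right)} - 3534 = \left(\frac{3}{10} + \frac{13}{\frac{1}{9} \cdot 3}\right) - 3534 = \left(\frac{3}{10} + 13 \frac{1}{\frac{1}{3}}\right) - 3534 = \left(\frac{3}{10} + 13 \cdot 3\right) - 3534 = \left(\frac{3}{10} + 39\right) - 3534 = \frac{393}{10} - 3534 = - \frac{34947}{10}$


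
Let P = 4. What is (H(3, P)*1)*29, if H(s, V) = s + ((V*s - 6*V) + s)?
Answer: -174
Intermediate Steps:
H(s, V) = -6*V + 2*s + V*s (H(s, V) = s + ((-6*V + V*s) + s) = s + (s - 6*V + V*s) = -6*V + 2*s + V*s)
(H(3, P)*1)*29 = ((-6*4 + 2*3 + 4*3)*1)*29 = ((-24 + 6 + 12)*1)*29 = -6*1*29 = -6*29 = -174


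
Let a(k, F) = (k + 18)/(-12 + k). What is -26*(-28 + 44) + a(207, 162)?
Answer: -5393/13 ≈ -414.85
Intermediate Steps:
a(k, F) = (18 + k)/(-12 + k)
-26*(-28 + 44) + a(207, 162) = -26*(-28 + 44) + (18 + 207)/(-12 + 207) = -26*16 + 225/195 = -416 + (1/195)*225 = -416 + 15/13 = -5393/13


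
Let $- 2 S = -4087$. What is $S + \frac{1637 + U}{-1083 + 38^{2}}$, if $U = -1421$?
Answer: $\frac{1475839}{722} \approx 2044.1$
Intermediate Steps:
$S = \frac{4087}{2}$ ($S = \left(- \frac{1}{2}\right) \left(-4087\right) = \frac{4087}{2} \approx 2043.5$)
$S + \frac{1637 + U}{-1083 + 38^{2}} = \frac{4087}{2} + \frac{1637 - 1421}{-1083 + 38^{2}} = \frac{4087}{2} + \frac{216}{-1083 + 1444} = \frac{4087}{2} + \frac{216}{361} = \frac{1475839}{722}$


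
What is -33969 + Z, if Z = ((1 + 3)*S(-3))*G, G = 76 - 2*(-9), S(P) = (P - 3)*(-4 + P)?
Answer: -18177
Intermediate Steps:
S(P) = (-4 + P)*(-3 + P) (S(P) = (-3 + P)*(-4 + P) = (-4 + P)*(-3 + P))
G = 94 (G = 76 - 1*(-18) = 76 + 18 = 94)
Z = 15792 (Z = ((1 + 3)*(12 + (-3)² - 7*(-3)))*94 = (4*(12 + 9 + 21))*94 = (4*42)*94 = 168*94 = 15792)
-33969 + Z = -33969 + 15792 = -18177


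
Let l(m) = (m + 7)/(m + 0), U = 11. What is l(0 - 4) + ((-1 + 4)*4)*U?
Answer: 525/4 ≈ 131.25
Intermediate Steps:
l(m) = (7 + m)/m
l(0 - 4) + ((-1 + 4)*4)*U = (7 + (0 - 4))/(0 - 4) + ((-1 + 4)*4)*11 = (7 - 4)/(-4) + (3*4)*11 = -¼*3 + 12*11 = -¾ + 132 = 525/4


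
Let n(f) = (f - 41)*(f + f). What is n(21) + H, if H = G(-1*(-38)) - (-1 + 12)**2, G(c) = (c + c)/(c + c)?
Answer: -960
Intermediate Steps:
n(f) = 2*f*(-41 + f) (n(f) = (-41 + f)*(2*f) = 2*f*(-41 + f))
G(c) = 1 (G(c) = (2*c)/((2*c)) = (2*c)*(1/(2*c)) = 1)
H = -120 (H = 1 - (-1 + 12)**2 = 1 - 1*11**2 = 1 - 1*121 = 1 - 121 = -120)
n(21) + H = 2*21*(-41 + 21) - 120 = 2*21*(-20) - 120 = -840 - 120 = -960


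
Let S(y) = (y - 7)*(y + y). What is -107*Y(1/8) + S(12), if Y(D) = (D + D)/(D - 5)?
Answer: 4894/39 ≈ 125.49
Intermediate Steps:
S(y) = 2*y*(-7 + y) (S(y) = (-7 + y)*(2*y) = 2*y*(-7 + y))
Y(D) = 2*D/(-5 + D) (Y(D) = (2*D)/(-5 + D) = 2*D/(-5 + D))
-107*Y(1/8) + S(12) = -214/(8*(-5 + 1/8)) + 2*12*(-7 + 12) = -214/(8*(-5 + ⅛)) + 2*12*5 = -214/(8*(-39/8)) + 120 = -214*(-8)/(8*39) + 120 = -107*(-2/39) + 120 = 214/39 + 120 = 4894/39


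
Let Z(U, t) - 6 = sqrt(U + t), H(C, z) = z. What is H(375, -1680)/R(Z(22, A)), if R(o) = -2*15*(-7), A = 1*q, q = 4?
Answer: -8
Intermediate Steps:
A = 4 (A = 1*4 = 4)
Z(U, t) = 6 + sqrt(U + t)
R(o) = 210 (R(o) = -30*(-7) = 210)
H(375, -1680)/R(Z(22, A)) = -1680/210 = -1680*1/210 = -8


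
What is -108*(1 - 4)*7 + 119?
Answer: 2387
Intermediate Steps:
-108*(1 - 4)*7 + 119 = -(-324)*7 + 119 = -108*(-21) + 119 = 2268 + 119 = 2387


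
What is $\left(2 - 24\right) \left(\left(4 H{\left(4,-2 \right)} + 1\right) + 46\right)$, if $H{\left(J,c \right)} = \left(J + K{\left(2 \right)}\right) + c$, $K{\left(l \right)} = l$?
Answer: $-1386$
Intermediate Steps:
$H{\left(J,c \right)} = 2 + J + c$ ($H{\left(J,c \right)} = \left(J + 2\right) + c = \left(2 + J\right) + c = 2 + J + c$)
$\left(2 - 24\right) \left(\left(4 H{\left(4,-2 \right)} + 1\right) + 46\right) = \left(2 - 24\right) \left(\left(4 \left(2 + 4 - 2\right) + 1\right) + 46\right) = - 22 \left(\left(4 \cdot 4 + 1\right) + 46\right) = - 22 \left(\left(16 + 1\right) + 46\right) = - 22 \left(17 + 46\right) = \left(-22\right) 63 = -1386$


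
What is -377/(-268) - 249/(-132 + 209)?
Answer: -37703/20636 ≈ -1.8270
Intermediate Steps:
-377/(-268) - 249/(-132 + 209) = -377*(-1/268) - 249/77 = 377/268 - 249*1/77 = 377/268 - 249/77 = -37703/20636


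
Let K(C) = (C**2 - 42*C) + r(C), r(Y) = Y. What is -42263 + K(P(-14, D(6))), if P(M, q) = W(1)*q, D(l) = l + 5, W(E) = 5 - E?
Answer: -42131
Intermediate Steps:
D(l) = 5 + l
P(M, q) = 4*q (P(M, q) = (5 - 1*1)*q = (5 - 1)*q = 4*q)
K(C) = C**2 - 41*C (K(C) = (C**2 - 42*C) + C = C**2 - 41*C)
-42263 + K(P(-14, D(6))) = -42263 + (4*(5 + 6))*(-41 + 4*(5 + 6)) = -42263 + (4*11)*(-41 + 4*11) = -42263 + 44*(-41 + 44) = -42263 + 44*3 = -42263 + 132 = -42131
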